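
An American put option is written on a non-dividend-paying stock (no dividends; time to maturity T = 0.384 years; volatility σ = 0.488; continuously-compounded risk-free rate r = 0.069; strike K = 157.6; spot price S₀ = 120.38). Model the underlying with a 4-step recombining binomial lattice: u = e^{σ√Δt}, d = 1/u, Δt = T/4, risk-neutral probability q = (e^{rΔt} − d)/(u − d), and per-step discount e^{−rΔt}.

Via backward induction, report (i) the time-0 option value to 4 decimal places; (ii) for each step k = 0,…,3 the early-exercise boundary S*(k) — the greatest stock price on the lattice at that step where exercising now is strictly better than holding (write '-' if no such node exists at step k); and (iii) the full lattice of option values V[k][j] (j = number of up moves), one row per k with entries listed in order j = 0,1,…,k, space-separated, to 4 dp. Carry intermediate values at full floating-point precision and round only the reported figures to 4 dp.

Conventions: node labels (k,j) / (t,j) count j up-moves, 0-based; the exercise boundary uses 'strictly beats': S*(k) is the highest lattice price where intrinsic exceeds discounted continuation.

Δt=0.09600  u=1.16323  d=0.85967  q=0.48417  discount=0.99340
step 4 (expiry): payoffs max(K−S,0) = 91.8507 68.6343 37.2200 0.0000 0.0000
step 3: (k=3,j=0): S=76.4816, K−S=81.1184, hold=80.0780 ⇒ V=81.1184 exercise | (k=3,j=1): S=103.4876, K−S=54.1124, hold=53.0719 ⇒ V=54.1124 exercise | (k=3,j=2): S=140.0297, K−S=17.5703, hold=19.0726 ⇒ V=19.0726 continue | (k=3,j=3): S=189.4750, K−S=0.0000, hold=0.0000 ⇒ V=0.0000 continue  boundary S*=103.4876
step 2: (k=2,j=0): S=88.9657, K−S=68.6343, hold=67.5938 ⇒ V=68.6343 exercise | (k=2,j=1): S=120.3800, K−S=37.2200, hold=36.9021 ⇒ V=37.2200 exercise | (k=2,j=2): S=162.8869, K−S=0.0000, hold=9.7734 ⇒ V=9.7734 continue  boundary S*=120.3800
step 1: (k=1,j=0): S=103.4876, K−S=54.1124, hold=53.0719 ⇒ V=54.1124 exercise | (k=1,j=1): S=140.0297, K−S=17.5703, hold=23.7733 ⇒ V=23.7733 continue  boundary S*=103.4876
step 0: (k=0,j=0): S=120.3800, K−S=37.2200, hold=39.1630 ⇒ V=39.1630 continue  boundary S*=-

price = 39.1630
boundary = - 103.4876 120.3800 103.4876
tree:
39.1630
54.1124 23.7733
68.6343 37.2200 9.7734
81.1184 54.1124 19.0726 0.0000
91.8507 68.6343 37.2200 0.0000 0.0000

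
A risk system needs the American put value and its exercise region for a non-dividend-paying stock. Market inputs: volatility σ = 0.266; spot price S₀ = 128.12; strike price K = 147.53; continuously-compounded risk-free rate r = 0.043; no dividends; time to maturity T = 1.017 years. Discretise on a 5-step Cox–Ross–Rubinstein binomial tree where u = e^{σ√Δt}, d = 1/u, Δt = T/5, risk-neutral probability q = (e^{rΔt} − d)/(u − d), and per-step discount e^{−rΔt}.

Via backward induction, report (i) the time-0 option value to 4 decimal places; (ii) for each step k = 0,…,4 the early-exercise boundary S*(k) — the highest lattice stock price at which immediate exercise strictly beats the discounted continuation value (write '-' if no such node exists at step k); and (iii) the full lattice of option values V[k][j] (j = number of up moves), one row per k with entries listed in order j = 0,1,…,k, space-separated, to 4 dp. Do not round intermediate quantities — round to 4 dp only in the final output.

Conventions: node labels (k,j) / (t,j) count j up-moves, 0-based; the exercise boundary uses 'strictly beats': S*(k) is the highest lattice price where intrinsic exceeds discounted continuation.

Δt=0.20340  u=1.12746  d=0.88695  q=0.50657  discount=0.99129
step 5 (expiry): payoffs max(K−S,0) = 77.2042 58.1345 33.8939 3.0801 0.0000 0.0000
step 4: (k=4,j=0): S=79.2894, K−S=68.2406, hold=66.9559 ⇒ V=68.2406 exercise | (k=4,j=1): S=100.7897, K−S=46.7403, hold=45.4556 ⇒ V=46.7403 exercise | (k=4,j=2): S=128.1200, K−S=19.4100, hold=18.1253 ⇒ V=19.4100 exercise | (k=4,j=3): S=162.8613, K−S=0.0000, hold=1.5066 ⇒ V=1.5066 continue | (k=4,j=4): S=207.0231, K−S=0.0000, hold=0.0000 ⇒ V=0.0000 continue  boundary S*=128.1200
step 3: (k=3,j=0): S=89.3955, K−S=58.1345, hold=56.8498 ⇒ V=58.1345 exercise | (k=3,j=1): S=113.6361, K−S=33.8939, hold=32.6092 ⇒ V=33.8939 exercise | (k=3,j=2): S=144.4499, K−S=3.0801, hold=10.2506 ⇒ V=10.2506 continue | (k=3,j=3): S=183.6193, K−S=0.0000, hold=0.7369 ⇒ V=0.7369 continue  boundary S*=113.6361
step 2: (k=2,j=0): S=100.7897, K−S=46.7403, hold=45.4556 ⇒ V=46.7403 exercise | (k=2,j=1): S=128.1200, K−S=19.4100, hold=21.7261 ⇒ V=21.7261 continue | (k=2,j=2): S=162.8613, K−S=0.0000, hold=5.3840 ⇒ V=5.3840 continue  boundary S*=100.7897
step 1: (k=1,j=0): S=113.6361, K−S=33.8939, hold=33.7722 ⇒ V=33.8939 exercise | (k=1,j=1): S=144.4499, K−S=3.0801, hold=13.3305 ⇒ V=13.3305 continue  boundary S*=113.6361
step 0: (k=0,j=0): S=128.1200, K−S=19.4100, hold=23.2727 ⇒ V=23.2727 continue  boundary S*=-

price = 23.2727
boundary = - 113.6361 100.7897 113.6361 128.1200
tree:
23.2727
33.8939 13.3305
46.7403 21.7261 5.3840
58.1345 33.8939 10.2506 0.7369
68.2406 46.7403 19.4100 1.5066 0.0000
77.2042 58.1345 33.8939 3.0801 0.0000 0.0000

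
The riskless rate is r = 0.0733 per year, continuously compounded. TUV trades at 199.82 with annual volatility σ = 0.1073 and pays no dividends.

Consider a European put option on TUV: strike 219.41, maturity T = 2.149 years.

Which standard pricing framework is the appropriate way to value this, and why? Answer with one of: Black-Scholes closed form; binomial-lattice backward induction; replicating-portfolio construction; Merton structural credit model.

Key observation: the instrument is a plain European put (strike 219.41) on a lognormal asset; the exact continuous-time formula applies directly.

framework: Black-Scholes closed form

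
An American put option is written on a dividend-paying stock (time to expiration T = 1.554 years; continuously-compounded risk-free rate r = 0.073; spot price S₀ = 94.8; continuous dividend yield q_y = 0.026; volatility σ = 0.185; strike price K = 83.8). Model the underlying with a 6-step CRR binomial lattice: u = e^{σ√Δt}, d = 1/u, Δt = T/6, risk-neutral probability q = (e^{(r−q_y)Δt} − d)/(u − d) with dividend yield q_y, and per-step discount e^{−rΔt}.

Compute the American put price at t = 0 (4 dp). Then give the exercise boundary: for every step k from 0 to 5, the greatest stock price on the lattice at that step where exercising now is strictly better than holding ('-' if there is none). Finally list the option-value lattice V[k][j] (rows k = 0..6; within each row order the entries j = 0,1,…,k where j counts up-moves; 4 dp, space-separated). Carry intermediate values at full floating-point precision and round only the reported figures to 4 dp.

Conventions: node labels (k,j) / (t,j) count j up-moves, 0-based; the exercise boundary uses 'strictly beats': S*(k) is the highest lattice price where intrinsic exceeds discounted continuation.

params: Δt=0.25900 u=1.09872 d=0.91015 q=0.54143 e^(-rΔt)=0.98127
t_6 payoffs: 29.9142 18.7492 5.2709 0.0000 0.0000 0.0000 0.0000
t_5: node(5,0) S=59.2057 payoff=24.5943 vs cont=23.4221 → 24.5943 [stop]  node(5,1) S=71.4729 payoff=12.3271 vs cont=11.2372 → 12.3271 [stop]  node(5,2) S=86.2818 payoff=0.0000 vs cont=2.3718 → 2.3718 [wait]  node(5,3) S=104.1591 payoff=0.0000 vs cont=0.0000 → 0.0000 [wait]  node(5,4) S=125.7405 payoff=0.0000 vs cont=0.0000 → 0.0000 [wait]  node(5,5) S=151.7935 payoff=0.0000 vs cont=0.0000 → 0.0000 [wait]  ⇒ S*(5)=71.4729
t_4: node(4,0) S=65.0508 payoff=18.7492 vs cont=17.6163 → 18.7492 [stop]  node(4,1) S=78.5291 payoff=5.2709 vs cont=6.8071 → 6.8071 [wait]  node(4,2) S=94.8000 payoff=0.0000 vs cont=1.0673 → 1.0673 [wait]  node(4,3) S=114.4422 payoff=0.0000 vs cont=0.0000 → 0.0000 [wait]  node(4,4) S=138.1542 payoff=0.0000 vs cont=0.0000 → 0.0000 [wait]  ⇒ S*(4)=65.0508
t_3: node(3,0) S=71.4729 payoff=12.3271 vs cont=12.0534 → 12.3271 [stop]  node(3,1) S=86.2818 payoff=0.0000 vs cont=3.6302 → 3.6302 [wait]  node(3,2) S=104.1591 payoff=0.0000 vs cont=0.4803 → 0.4803 [wait]  node(3,3) S=125.7405 payoff=0.0000 vs cont=0.0000 → 0.0000 [wait]  ⇒ S*(3)=71.4729
t_2: node(2,0) S=78.5291 payoff=5.2709 vs cont=7.4757 → 7.4757 [wait]  node(2,1) S=94.8000 payoff=0.0000 vs cont=1.8887 → 1.8887 [wait]  node(2,2) S=114.4422 payoff=0.0000 vs cont=0.2161 → 0.2161 [wait]  ⇒ S*(2)=-
t_1: node(1,0) S=86.2818 payoff=0.0000 vs cont=4.3674 → 4.3674 [wait]  node(1,1) S=104.1591 payoff=0.0000 vs cont=0.9647 → 0.9647 [wait]  ⇒ S*(1)=-
t_0: node(0,0) S=94.8000 payoff=0.0000 vs cont=2.4778 → 2.4778 [wait]  ⇒ S*(0)=-

price = 2.4778
boundary = - - - 71.4729 65.0508 71.4729
tree:
2.4778
4.3674 0.9647
7.4757 1.8887 0.2161
12.3271 3.6302 0.4803 0.0000
18.7492 6.8071 1.0673 0.0000 0.0000
24.5943 12.3271 2.3718 0.0000 0.0000 0.0000
29.9142 18.7492 5.2709 0.0000 0.0000 0.0000 0.0000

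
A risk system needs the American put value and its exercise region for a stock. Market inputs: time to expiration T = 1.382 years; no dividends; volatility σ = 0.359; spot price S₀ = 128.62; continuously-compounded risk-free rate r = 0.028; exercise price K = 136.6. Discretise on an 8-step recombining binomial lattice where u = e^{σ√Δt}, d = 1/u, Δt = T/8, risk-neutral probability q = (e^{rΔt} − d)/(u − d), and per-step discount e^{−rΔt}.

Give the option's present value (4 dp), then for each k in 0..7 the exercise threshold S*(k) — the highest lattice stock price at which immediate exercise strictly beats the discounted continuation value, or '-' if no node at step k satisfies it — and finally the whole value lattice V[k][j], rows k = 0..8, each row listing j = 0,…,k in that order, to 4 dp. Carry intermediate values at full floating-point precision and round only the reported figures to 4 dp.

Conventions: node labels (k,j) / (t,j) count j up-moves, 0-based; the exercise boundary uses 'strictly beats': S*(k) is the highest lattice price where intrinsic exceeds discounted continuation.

price = 24.1430
boundary = - - - 82.2059 70.8110 82.2059 95.4343 110.7915
tree:
24.1430
32.6849 15.0947
42.9026 21.9001 7.8440
54.3941 30.8356 12.4011 2.9657
65.7890 41.8678 19.1459 5.1891 0.5769
75.6043 54.3941 28.6645 8.9847 1.1126 0.0000
84.0592 65.7890 41.1657 15.3548 2.1456 0.0000 0.0000
91.3420 75.6043 54.3941 25.8085 4.1379 0.0000 0.0000 0.0000
97.6154 84.0592 65.7890 41.1657 7.9800 0.0000 0.0000 0.0000 0.0000

Δt=0.17275  u=1.16092  d=0.86139  q=0.47895  discount=0.99517
step 8 (expiry): payoffs max(K−S,0) = 97.6154 84.0592 65.7890 41.1657 7.9800 0.0000 0.0000 0.0000 0.0000
step 7: (k=7,j=0): S=45.2580, K−S=91.3420, hold=90.6829 ⇒ V=91.3420 exercise | (k=7,j=1): S=60.9957, K−S=75.6043, hold=74.9452 ⇒ V=75.6043 exercise | (k=7,j=2): S=82.2059, K−S=54.3941, hold=53.7350 ⇒ V=54.3941 exercise | (k=7,j=3): S=110.7915, K−S=25.8085, hold=25.1493 ⇒ V=25.8085 exercise | (k=7,j=4): S=149.3174, K−S=0.0000, hold=4.1379 ⇒ V=4.1379 continue | (k=7,j=5): S=201.2400, K−S=0.0000, hold=0.0000 ⇒ V=0.0000 continue | (k=7,j=6): S=271.2177, K−S=0.0000, hold=0.0000 ⇒ V=0.0000 continue | (k=7,j=7): S=365.5290, K−S=0.0000, hold=0.0000 ⇒ V=0.0000 continue  boundary S*=110.7915
step 6: (k=6,j=0): S=52.5408, K−S=84.0592, hold=83.4000 ⇒ V=84.0592 exercise | (k=6,j=1): S=70.8110, K−S=65.7890, hold=65.1298 ⇒ V=65.7890 exercise | (k=6,j=2): S=95.4343, K−S=41.1657, hold=40.5065 ⇒ V=41.1657 exercise | (k=6,j=3): S=128.6200, K−S=7.9800, hold=15.3548 ⇒ V=15.3548 continue | (k=6,j=4): S=173.3454, K−S=0.0000, hold=2.1456 ⇒ V=2.1456 continue | (k=6,j=5): S=233.6233, K−S=0.0000, hold=0.0000 ⇒ V=0.0000 continue | (k=6,j=6): S=314.8618, K−S=0.0000, hold=0.0000 ⇒ V=0.0000 continue  boundary S*=95.4343
step 5: (k=5,j=0): S=60.9957, K−S=75.6043, hold=74.9452 ⇒ V=75.6043 exercise | (k=5,j=1): S=82.2059, K−S=54.3941, hold=53.7350 ⇒ V=54.3941 exercise | (k=5,j=2): S=110.7915, K−S=25.8085, hold=28.6645 ⇒ V=28.6645 continue | (k=5,j=3): S=149.3174, K−S=0.0000, hold=8.9847 ⇒ V=8.9847 continue | (k=5,j=4): S=201.2400, K−S=0.0000, hold=1.1126 ⇒ V=1.1126 continue | (k=5,j=5): S=271.2177, K−S=0.0000, hold=0.0000 ⇒ V=0.0000 continue  boundary S*=82.2059
step 4: (k=4,j=0): S=70.8110, K−S=65.7890, hold=65.1298 ⇒ V=65.7890 exercise | (k=4,j=1): S=95.4343, K−S=41.1657, hold=41.8678 ⇒ V=41.8678 continue | (k=4,j=2): S=128.6200, K−S=7.9800, hold=19.1459 ⇒ V=19.1459 continue | (k=4,j=3): S=173.3454, K−S=0.0000, hold=5.1891 ⇒ V=5.1891 continue | (k=4,j=4): S=233.6233, K−S=0.0000, hold=0.5769 ⇒ V=0.5769 continue  boundary S*=70.8110
step 3: (k=3,j=0): S=82.2059, K−S=54.3941, hold=54.0697 ⇒ V=54.3941 exercise | (k=3,j=1): S=110.7915, K−S=25.8085, hold=30.8356 ⇒ V=30.8356 continue | (k=3,j=2): S=149.3174, K−S=0.0000, hold=12.4011 ⇒ V=12.4011 continue | (k=3,j=3): S=201.2400, K−S=0.0000, hold=2.9657 ⇒ V=2.9657 continue  boundary S*=82.2059
step 2: (k=2,j=0): S=95.4343, K−S=41.1657, hold=42.9026 ⇒ V=42.9026 continue | (k=2,j=1): S=128.6200, K−S=7.9800, hold=21.9001 ⇒ V=21.9001 continue | (k=2,j=2): S=173.3454, K−S=0.0000, hold=7.8440 ⇒ V=7.8440 continue  boundary S*=-
step 1: (k=1,j=0): S=110.7915, K−S=25.8085, hold=32.6849 ⇒ V=32.6849 continue | (k=1,j=1): S=149.3174, K−S=0.0000, hold=15.0947 ⇒ V=15.0947 continue  boundary S*=-
step 0: (k=0,j=0): S=128.6200, K−S=7.9800, hold=24.1430 ⇒ V=24.1430 continue  boundary S*=-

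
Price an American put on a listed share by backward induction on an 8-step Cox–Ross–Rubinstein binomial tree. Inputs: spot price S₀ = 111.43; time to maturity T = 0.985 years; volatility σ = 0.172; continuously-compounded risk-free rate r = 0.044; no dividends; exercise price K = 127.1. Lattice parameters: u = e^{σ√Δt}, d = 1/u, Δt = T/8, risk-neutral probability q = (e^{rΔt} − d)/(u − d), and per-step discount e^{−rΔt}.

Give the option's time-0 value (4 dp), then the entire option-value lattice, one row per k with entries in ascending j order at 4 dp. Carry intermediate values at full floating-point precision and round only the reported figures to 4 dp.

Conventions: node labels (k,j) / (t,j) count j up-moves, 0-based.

Δt=0.12312  u=1.06221  d=0.94143  q=0.52989  discount=0.99460
step 8 (expiry): payoffs max(K−S,0) = 58.3436 49.5226 39.5699 28.3403 15.6700 1.3742 0.0000 0.0000 0.0000
k=7: (k=7,j=0): S=73.0338, K−S=54.0662, hold=53.3795 ⇒ V=54.0662 exercise | (k=7,j=1): S=82.4036, K−S=44.6964, hold=44.0096 ⇒ V=44.6964 exercise | (k=7,j=2): S=92.9755, K−S=34.1245, hold=33.4378 ⇒ V=34.1245 exercise | (k=7,j=3): S=104.9037, K−S=22.1963, hold=21.5096 ⇒ V=22.1963 exercise | (k=7,j=4): S=118.3623, K−S=8.7377, hold=8.0510 ⇒ V=8.7377 exercise | (k=7,j=5): S=133.5474, K−S=0.0000, hold=0.6425 ⇒ V=0.6425 continue | (k=7,j=6): S=150.6808, K−S=0.0000, hold=0.0000 ⇒ V=0.0000 continue | (k=7,j=7): S=170.0122, K−S=0.0000, hold=0.0000 ⇒ V=0.0000 continue
k=6: (k=6,j=0): S=77.5774, K−S=49.5226, hold=48.8359 ⇒ V=49.5226 exercise | (k=6,j=1): S=87.5301, K−S=39.5699, hold=38.8832 ⇒ V=39.5699 exercise | (k=6,j=2): S=98.7597, K−S=28.3403, hold=27.6536 ⇒ V=28.3403 exercise | (k=6,j=3): S=111.4300, K−S=15.6700, hold=14.9833 ⇒ V=15.6700 exercise | (k=6,j=4): S=125.7258, K−S=1.3742, hold=4.4241 ⇒ V=4.4241 continue | (k=6,j=5): S=141.8557, K−S=0.0000, hold=0.3004 ⇒ V=0.3004 continue | (k=6,j=6): S=160.0549, K−S=0.0000, hold=0.0000 ⇒ V=0.0000 continue
k=5: (k=5,j=0): S=82.4036, K−S=44.6964, hold=44.0096 ⇒ V=44.6964 exercise | (k=5,j=1): S=92.9755, K−S=34.1245, hold=33.4378 ⇒ V=34.1245 exercise | (k=5,j=2): S=104.9037, K−S=22.1963, hold=21.5096 ⇒ V=22.1963 exercise | (k=5,j=3): S=118.3623, K−S=8.7377, hold=9.6584 ⇒ V=9.6584 continue | (k=5,j=4): S=133.5474, K−S=0.0000, hold=2.2269 ⇒ V=2.2269 continue | (k=5,j=5): S=150.6808, K−S=0.0000, hold=0.1405 ⇒ V=0.1405 continue
k=4: (k=4,j=0): S=87.5301, K−S=39.5699, hold=38.8832 ⇒ V=39.5699 exercise | (k=4,j=1): S=98.7597, K−S=28.3403, hold=27.6536 ⇒ V=28.3403 exercise | (k=4,j=2): S=111.4300, K−S=15.6700, hold=15.4685 ⇒ V=15.6700 exercise | (k=4,j=3): S=125.7258, K−S=1.3742, hold=5.6896 ⇒ V=5.6896 continue | (k=4,j=4): S=141.8557, K−S=0.0000, hold=1.1153 ⇒ V=1.1153 continue
k=3: (k=3,j=0): S=92.9755, K−S=34.1245, hold=33.4378 ⇒ V=34.1245 exercise | (k=3,j=1): S=104.9037, K−S=22.1963, hold=21.5096 ⇒ V=22.1963 exercise | (k=3,j=2): S=118.3623, K−S=8.7377, hold=10.3254 ⇒ V=10.3254 continue | (k=3,j=3): S=133.5474, K−S=0.0000, hold=3.2481 ⇒ V=3.2481 continue
k=2: (k=2,j=0): S=98.7597, K−S=28.3403, hold=27.6536 ⇒ V=28.3403 exercise | (k=2,j=1): S=111.4300, K−S=15.6700, hold=15.8200 ⇒ V=15.8200 continue | (k=2,j=2): S=125.7258, K−S=1.3742, hold=6.5396 ⇒ V=6.5396 continue
k=1: (k=1,j=0): S=104.9037, K−S=22.1963, hold=21.5886 ⇒ V=22.1963 exercise | (k=1,j=1): S=118.3623, K−S=8.7377, hold=10.8435 ⇒ V=10.8435 continue
k=0: (k=0,j=0): S=111.4300, K−S=15.6700, hold=16.0931 ⇒ V=16.0931 continue

price = 16.0931
tree:
16.0931
22.1963 10.8435
28.3403 15.8200 6.5396
34.1245 22.1963 10.3254 3.2481
39.5699 28.3403 15.6700 5.6896 1.1153
44.6964 34.1245 22.1963 9.6584 2.2269 0.1405
49.5226 39.5699 28.3403 15.6700 4.4241 0.3004 0.0000
54.0662 44.6964 34.1245 22.1963 8.7377 0.6425 0.0000 0.0000
58.3436 49.5226 39.5699 28.3403 15.6700 1.3742 0.0000 0.0000 0.0000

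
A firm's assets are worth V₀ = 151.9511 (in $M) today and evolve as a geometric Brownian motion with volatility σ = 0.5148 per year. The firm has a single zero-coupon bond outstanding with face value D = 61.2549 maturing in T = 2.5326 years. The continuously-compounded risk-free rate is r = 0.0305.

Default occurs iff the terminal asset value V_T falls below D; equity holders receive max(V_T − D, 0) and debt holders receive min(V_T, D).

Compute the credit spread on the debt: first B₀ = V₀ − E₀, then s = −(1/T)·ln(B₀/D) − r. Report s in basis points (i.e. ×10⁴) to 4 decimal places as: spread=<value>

spread=289.2816

Equity is a call on the firm's assets struck at D = 61.2549:
d₁ = [ln(V₀/D) + (r + σ²/2)T] / (σ√T)
   = [ln(151.9511/61.2549) + (0.0305 + 0.5·0.5148²)·2.5326] / (0.5148·√2.5326)
   = [0.908515 + 0.412838] / 0.819260 = 1.612861
d₂ = d₁ − σ√T = 1.612861 − 0.819260 = 0.793601
N(d₁) = 0.946613,  N(d₂) = 0.786286,  e^(−rT) = 0.925664
E₀ = V₀·N(d₁) − D·e^(−rT)·N(d₂)
   = 151.9511·0.946613 − 61.2549·0.925664·0.786286 = 99.255283
B₀ = V₀ − E₀ = 151.9511 − 99.255283 = 52.695817
spread = −(1/T)·ln(B₀/D) − r = −(1/2.5326)·ln(52.695817/61.2549) − 0.0305 = 0.02892816
in basis points: 0.02892816 × 10⁴ = 289.2816 bp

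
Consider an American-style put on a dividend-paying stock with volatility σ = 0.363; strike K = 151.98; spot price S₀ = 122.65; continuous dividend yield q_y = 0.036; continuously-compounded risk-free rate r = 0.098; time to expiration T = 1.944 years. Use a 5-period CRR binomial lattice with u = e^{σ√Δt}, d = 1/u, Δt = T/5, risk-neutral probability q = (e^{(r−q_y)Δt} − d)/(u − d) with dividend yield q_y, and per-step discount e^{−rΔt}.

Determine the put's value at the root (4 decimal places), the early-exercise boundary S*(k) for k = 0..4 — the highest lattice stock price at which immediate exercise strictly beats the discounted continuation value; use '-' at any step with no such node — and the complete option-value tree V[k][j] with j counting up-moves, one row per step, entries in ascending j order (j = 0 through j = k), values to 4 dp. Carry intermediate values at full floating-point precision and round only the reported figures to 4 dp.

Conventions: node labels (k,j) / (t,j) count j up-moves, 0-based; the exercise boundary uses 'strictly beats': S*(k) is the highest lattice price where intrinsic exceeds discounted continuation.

Δt=0.38880, u=1.25401, d=0.79744, q=0.49709, disc=e^(-rΔt)=0.96261
k=5 terminal: V=max(K-S,0) → 112.4281 89.7833 54.1736 0.0000 0.0000 0.0000
k=4: j=0 S=49.5983 intr=102.3817 cont=97.3892 V=102.3817[EX]; j=1 S=77.9951 intr=73.9849 cont=69.3871 V=73.9849[EX]; j=2 S=122.6500 intr=29.3300 cont=26.2257 V=29.3300[EX]; j=3 S=192.8714 intr=0.0000 cont=0.0000 V=0.0000[hold]; j=4 S=303.2970 intr=0.0000 cont=0.0000 V=0.0000[hold]  S*(4)=122.6500
k=3: j=0 S=62.1967 intr=89.7833 cont=84.9659 V=89.7833[EX]; j=1 S=97.8064 intr=54.1736 cont=49.8511 V=54.1736[EX]; j=2 S=153.8040 intr=0.0000 cont=14.1988 V=14.1988[hold]; j=3 S=241.8622 intr=0.0000 cont=0.0000 V=0.0000[hold]  S*(3)=97.8064
k=2: j=0 S=77.9951 intr=73.9849 cont=69.3871 V=73.9849[EX]; j=1 S=122.6500 intr=29.3300 cont=33.0199 V=33.0199[hold]; j=2 S=192.8714 intr=0.0000 cont=6.8737 V=6.8737[hold]  S*(2)=77.9951
k=1: j=0 S=97.8064 intr=54.1736 cont=51.6168 V=54.1736[EX]; j=1 S=153.8040 intr=0.0000 cont=19.2743 V=19.2743[hold]  S*(1)=97.8064
k=0: j=0 S=122.6500 intr=29.3300 cont=35.4486 V=35.4486[hold]  S*(0)=-

price = 35.4486
boundary = - 97.8064 77.9951 97.8064 122.6500
tree:
35.4486
54.1736 19.2743
73.9849 33.0199 6.8737
89.7833 54.1736 14.1988 0.0000
102.3817 73.9849 29.3300 0.0000 0.0000
112.4281 89.7833 54.1736 0.0000 0.0000 0.0000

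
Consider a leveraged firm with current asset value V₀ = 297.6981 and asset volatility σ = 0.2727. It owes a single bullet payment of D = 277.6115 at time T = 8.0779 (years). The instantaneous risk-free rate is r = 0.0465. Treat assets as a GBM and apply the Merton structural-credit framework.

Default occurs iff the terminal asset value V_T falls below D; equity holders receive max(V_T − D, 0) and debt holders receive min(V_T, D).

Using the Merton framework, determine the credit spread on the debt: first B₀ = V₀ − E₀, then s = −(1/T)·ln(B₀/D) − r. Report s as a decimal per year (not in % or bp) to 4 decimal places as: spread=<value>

spread=0.0221

With assets at 297.6981 and a single debt payment of 277.6115 at 8.0779 years:
d₁ = [ln(V₀/D) + (r + σ²/2)T] / (σ√T)
   = [ln(297.6981/277.6115) + (0.0465 + 0.5·0.2727²)·8.0779] / (0.2727·√8.0779)
   = [0.069857 + 0.675980] / 0.775058 = 0.962298
d₂ = d₁ − σ√T = 0.962298 − 0.775058 = 0.187240
N(d₁) = 0.832050,  N(d₂) = 0.574264,  e^(−rT) = 0.686862
E₀ = V₀·N(d₁) − D·e^(−rT)·N(d₂)
   = 297.6981·0.832050 − 277.6115·0.686862·0.574264 = 138.198719
B₀ = V₀ − E₀ = 297.6981 − 138.198719 = 159.499381
spread = −(1/T)·ln(B₀/D) − r = −(1/8.0779)·ln(159.499381/277.6115) − 0.0465 = 0.02210479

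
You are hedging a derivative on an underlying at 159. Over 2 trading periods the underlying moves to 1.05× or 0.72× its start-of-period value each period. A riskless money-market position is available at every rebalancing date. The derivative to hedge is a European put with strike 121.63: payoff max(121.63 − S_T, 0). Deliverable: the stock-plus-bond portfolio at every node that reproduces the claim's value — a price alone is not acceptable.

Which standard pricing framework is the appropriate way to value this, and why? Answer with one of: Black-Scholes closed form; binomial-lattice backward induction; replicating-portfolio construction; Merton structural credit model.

Key observation: the task asks for the hedge itself — share and bond holdings at every node of the 2-period tree on spot 159 with factors 1.05/0.72 — which is exactly what the replicating-portfolio construction produces.

framework: replicating-portfolio construction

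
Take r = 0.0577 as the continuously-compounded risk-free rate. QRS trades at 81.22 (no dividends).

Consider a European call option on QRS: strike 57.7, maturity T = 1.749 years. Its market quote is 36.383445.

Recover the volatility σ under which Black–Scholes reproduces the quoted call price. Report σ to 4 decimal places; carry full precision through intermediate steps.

sigma = 0.5398

At σ = 0.5398 the Black–Scholes value reproduces the quote:
σ√T = 0.5398·√1.749 = 0.713884
d₁ = (ln(S/K) + (r+σ²/2)T) / (σ√T) = (ln(81.22/57.7) + (0.0577+0.5398²/2)·1.749) / 0.713884 = (0.341904 + 0.355733) / 0.713884 = 0.977241
d₂ = d₁ − σ√T = 0.977241 − 0.713884 = 0.263357
e^{−rT} = 0.904008
N(d₁) = 0.835775,  N(d₂) = 0.603862
V = S·N(d₁) − K·e^{−rT}·N(d₂) = 67.881653 − 31.498208 = 36.383445 (the quoted price), and the Black–Scholes price is strictly increasing in σ, so σ is unique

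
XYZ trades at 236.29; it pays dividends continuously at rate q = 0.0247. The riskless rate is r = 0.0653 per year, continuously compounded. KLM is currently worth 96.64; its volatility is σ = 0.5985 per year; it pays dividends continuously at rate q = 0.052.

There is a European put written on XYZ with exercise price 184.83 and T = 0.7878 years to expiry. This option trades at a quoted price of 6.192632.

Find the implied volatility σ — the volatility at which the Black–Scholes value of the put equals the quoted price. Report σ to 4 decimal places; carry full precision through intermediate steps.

sigma = 0.3473

At σ = 0.3473 the Black–Scholes value reproduces the quote:
σ√T = 0.3473·√0.7878 = 0.308257
d₁ = (ln(S/K) + (r−q+σ²/2)T) / (σ√T) = (ln(236.29/184.83) + (0.0653−0.0247+0.3473²/2)·0.7878) / 0.308257 = (0.245623 + 0.079496) / 0.308257 = 1.054702
d₂ = d₁ − σ√T = 1.054702 − 0.308257 = 0.746445
e^{−rT} = 0.949857
e^{−qT} = 0.980729
N(−d₁) = 0.145781,  N(−d₂) = 0.227699
V = K·e^{−rT}·N(−d₂) − S·e^{−qT}·N(−d₁) = 39.975365 − 33.782733 = 6.192632 (the observed quote) — the price is monotone increasing in volatility, hence this σ is the only solution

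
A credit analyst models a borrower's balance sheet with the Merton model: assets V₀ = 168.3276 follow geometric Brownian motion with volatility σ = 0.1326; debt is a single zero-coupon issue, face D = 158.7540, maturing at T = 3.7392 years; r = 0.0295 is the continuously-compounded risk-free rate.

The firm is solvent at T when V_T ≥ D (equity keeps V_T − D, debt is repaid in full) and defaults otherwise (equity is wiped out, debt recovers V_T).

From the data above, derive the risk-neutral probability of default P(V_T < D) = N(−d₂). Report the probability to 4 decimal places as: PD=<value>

PD=0.2979

Equity is a call on the firm's assets struck at D = 158.7540:
d₁ = [ln(V₀/D) + (r + σ²/2)T] / (σ√T)
   = [ln(168.3276/158.7540) + (0.0295 + 0.5·0.1326²)·3.7392] / (0.1326·√3.7392)
   = [0.058556 + 0.143179] / 0.256409 = 0.786773
d₂ = d₁ − σ√T = 0.786773 − 0.256409 = 0.530364
risk-neutral PD = N(−d₂) = N(-0.530364) = 0.297930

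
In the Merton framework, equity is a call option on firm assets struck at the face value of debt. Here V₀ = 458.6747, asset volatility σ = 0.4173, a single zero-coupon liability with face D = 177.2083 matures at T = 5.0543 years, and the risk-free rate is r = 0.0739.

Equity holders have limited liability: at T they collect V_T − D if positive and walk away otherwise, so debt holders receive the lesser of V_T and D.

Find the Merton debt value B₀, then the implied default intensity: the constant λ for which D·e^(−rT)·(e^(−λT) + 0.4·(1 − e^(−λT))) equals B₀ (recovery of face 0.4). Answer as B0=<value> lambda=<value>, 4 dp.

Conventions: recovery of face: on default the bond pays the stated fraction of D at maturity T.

Apply the equity-as-call identities (strike 177.2083, horizon 5.0543 years):
d₁ = [ln(V₀/D) + (r + σ²/2)T] / (σ√T)
   = [ln(458.6747/177.2083) + (0.0739 + 0.5·0.4173²)·5.0543] / (0.4173·√5.0543)
   = [0.951015 + 0.813589] / 0.938164 = 1.880912
d₂ = d₁ − σ√T = 1.880912 − 0.938164 = 0.942748
N(d₁) = 0.970008,  N(d₂) = 0.827095,  e^(−rT) = 0.688312
E₀ = V₀·N(d₁) − D·e^(−rT)·N(d₂)
   = 458.6747·0.970008 − 177.2083·0.688312·0.827095 = 344.033541
B₀ = V₀ − E₀ = 458.6747 − 344.033541 = 114.641159
e^(−λT) = (B₀·e^(rT)/D − 0.4)/(1 − 0.4) = (114.6412·1.452829/177.2083 − 0.4)/0.6 = 0.89979564
λ = −ln(0.89979564)/5.0543 = 0.020891

B0=114.6412 lambda=0.0209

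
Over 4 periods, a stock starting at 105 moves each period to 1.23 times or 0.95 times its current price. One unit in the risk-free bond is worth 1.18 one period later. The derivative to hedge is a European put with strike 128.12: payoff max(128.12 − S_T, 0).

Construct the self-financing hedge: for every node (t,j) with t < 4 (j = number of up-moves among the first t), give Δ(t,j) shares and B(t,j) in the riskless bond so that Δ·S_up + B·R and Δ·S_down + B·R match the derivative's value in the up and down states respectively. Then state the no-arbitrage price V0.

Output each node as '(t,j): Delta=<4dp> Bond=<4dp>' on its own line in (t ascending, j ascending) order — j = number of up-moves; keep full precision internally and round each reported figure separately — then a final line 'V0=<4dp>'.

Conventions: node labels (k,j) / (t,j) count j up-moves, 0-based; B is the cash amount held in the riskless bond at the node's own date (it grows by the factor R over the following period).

(0,0): Delta=-0.0313 Bond=3.4725
(1,0): Delta=-0.1519 Bond=16.1265
(1,1): Delta=-0.0110 Bond=1.4826
(2,0): Delta=-0.6000 Bond=61.4974
(2,1): Delta=-0.0766 Bond=9.7970
(2,2): Delta=0.0000 Bond=0.0000
(3,0): Delta=-1.0000 Bond=108.5763
(3,1): Delta=-0.5328 Bond=64.7389
(3,2): Delta=0.0000 Bond=0.0000
(3,3): Delta=0.0000 Bond=0.0000
V0=0.1902

No-arbitrage ⇒ martingale measure with p* = (R−d)/(u−d) = 0.8214.
Terminal payoffs: V(4,0)=42.5968, V(4,1)=17.3900, V(4,2)=0.0000, V(4,3)=0.0000, V(4,4)=0.0000
Node (3,0) S=90.0244: V=(p*·17.3900+(1−p*)·42.5968)/1.18=18.5519; Δ=(17.3900−42.5968)/(110.7300−85.5232)=-1.0000; B=V−Δ·S=108.5763
Node (3,1) S=116.5579: V=(p*·0.0000+(1−p*)·17.3900)/1.18=2.6317; Δ=(0.0000−17.3900)/(143.3662−110.7300)=-0.5328; B=V−Δ·S=64.7389
Node (3,2) S=150.9118: V=(p*·0.0000+(1−p*)·0.0000)/1.18=0.0000; Δ=(0.0000−0.0000)/(185.6215−143.3662)=0.0000; B=V−Δ·S=0.0000
Node (3,3) S=195.3910: V=(p*·0.0000+(1−p*)·0.0000)/1.18=0.0000; Δ=(0.0000−0.0000)/(240.3310−185.6215)=0.0000; B=V−Δ·S=0.0000
Node (2,0) S=94.7625: V=(p*·2.6317+(1−p*)·18.5519)/1.18=4.6395; Δ=(2.6317−18.5519)/(116.5579−90.0244)=-0.6000; B=V−Δ·S=61.4974
Node (2,1) S=122.6925: V=(p*·0.0000+(1−p*)·2.6317)/1.18=0.3983; Δ=(0.0000−2.6317)/(150.9118−116.5579)=-0.0766; B=V−Δ·S=9.7970
Node (2,2) S=158.8545: V=(p*·0.0000+(1−p*)·0.0000)/1.18=0.0000; Δ=(0.0000−0.0000)/(195.3910−150.9118)=0.0000; B=V−Δ·S=0.0000
Node (1,0) S=99.7500: V=(p*·0.3983+(1−p*)·4.6395)/1.18=0.9793; Δ=(0.3983−4.6395)/(122.6925−94.7625)=-0.1519; B=V−Δ·S=16.1265
Node (1,1) S=129.1500: V=(p*·0.0000+(1−p*)·0.3983)/1.18=0.0603; Δ=(0.0000−0.3983)/(158.8545−122.6925)=-0.0110; B=V−Δ·S=1.4826
Node (0,0) S=105.0000: V=(p*·0.0603+(1−p*)·0.9793)/1.18=0.1902; Δ=(0.0603−0.9793)/(129.1500−99.7500)=-0.0313; B=V−Δ·S=3.4725
Sanity check at the root: Δ(0,0)·S0 + B(0,0) reproduces V0 = 0.1902.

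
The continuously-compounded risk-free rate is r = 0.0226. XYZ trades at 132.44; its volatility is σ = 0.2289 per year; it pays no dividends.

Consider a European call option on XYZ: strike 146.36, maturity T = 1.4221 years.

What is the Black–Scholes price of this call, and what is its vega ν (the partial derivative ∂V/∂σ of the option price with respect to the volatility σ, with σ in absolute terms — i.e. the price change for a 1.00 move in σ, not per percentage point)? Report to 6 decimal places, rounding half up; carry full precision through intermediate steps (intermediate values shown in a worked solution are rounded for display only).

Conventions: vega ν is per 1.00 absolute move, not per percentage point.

price = 10.690393
ν = 62.614564

σ√T = 0.2289·√1.4221 = 0.272967
d₁ = (ln(S/K) + (r+σ²/2)T) / (σ√T) = (ln(132.44/146.36) + (0.0226+0.2289²/2)·1.4221) / 0.272967 = (-0.099940 + 0.069395) / 0.272967 = -0.111898
d₂ = d₁ − σ√T = -0.111898 − 0.272967 = -0.384866
e^{−rT} = 0.968372
N(d₁) = 0.455452,  N(d₂) = 0.350168
Call price V = S·N(d₁) − K·e^{−rT}·N(d₂) = 60.320074 − 49.629681 = 10.690393
φ(d₁) = (1/√(2π))·e^{−d₁²/2} = 0.396452
ν = S·φ(d₁)·√T = 62.614564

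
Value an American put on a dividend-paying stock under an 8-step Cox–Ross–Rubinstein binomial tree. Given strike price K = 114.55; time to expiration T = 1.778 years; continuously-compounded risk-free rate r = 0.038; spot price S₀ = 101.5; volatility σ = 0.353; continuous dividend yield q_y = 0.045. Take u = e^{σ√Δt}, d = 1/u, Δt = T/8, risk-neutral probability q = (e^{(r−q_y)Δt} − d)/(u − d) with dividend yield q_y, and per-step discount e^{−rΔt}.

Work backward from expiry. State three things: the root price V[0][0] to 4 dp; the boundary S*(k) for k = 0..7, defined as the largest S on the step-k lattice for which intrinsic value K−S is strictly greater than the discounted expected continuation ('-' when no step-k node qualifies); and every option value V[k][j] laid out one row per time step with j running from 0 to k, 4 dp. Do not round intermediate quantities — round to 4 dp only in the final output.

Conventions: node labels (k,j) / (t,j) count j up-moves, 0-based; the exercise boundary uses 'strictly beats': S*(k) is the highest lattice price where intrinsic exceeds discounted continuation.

Δt=0.22225  u=1.18106  d=0.84669  q=0.45384  discount=0.99159
step 8 (expiry): payoffs max(K−S,0) = 87.7412 77.1541 62.3859 41.7856 13.0500 0.0000 0.0000 0.0000 0.0000
step 7: (k=7,j=0): S=31.6629, K−S=82.8871, hold=82.2388 ⇒ V=82.8871 exercise | (k=7,j=1): S=44.1670, K−S=70.3830, hold=69.8592 ⇒ V=70.3830 exercise | (k=7,j=2): S=61.6091, K−S=52.9409, hold=52.5906 ⇒ V=52.9409 exercise | (k=7,j=3): S=85.9394, K−S=28.6106, hold=28.5024 ⇒ V=28.6106 exercise | (k=7,j=4): S=119.8781, K−S=0.0000, hold=7.0674 ⇒ V=7.0674 continue | (k=7,j=5): S=167.2195, K−S=0.0000, hold=0.0000 ⇒ V=0.0000 continue | (k=7,j=6): S=233.2567, K−S=0.0000, hold=0.0000 ⇒ V=0.0000 continue | (k=7,j=7): S=325.3730, K−S=0.0000, hold=0.0000 ⇒ V=0.0000 continue  boundary S*=85.9394
step 6: (k=6,j=0): S=37.3959, K−S=77.1541, hold=76.5629 ⇒ V=77.1541 exercise | (k=6,j=1): S=52.1641, K−S=62.3859, hold=61.9417 ⇒ V=62.3859 exercise | (k=6,j=2): S=72.7644, K−S=41.7856, hold=41.5464 ⇒ V=41.7856 exercise | (k=6,j=3): S=101.5000, K−S=13.0500, hold=18.6750 ⇒ V=18.6750 continue | (k=6,j=4): S=141.5837, K−S=0.0000, hold=3.8275 ⇒ V=3.8275 continue | (k=6,j=5): S=197.4970, K−S=0.0000, hold=0.0000 ⇒ V=0.0000 continue | (k=6,j=6): S=275.4913, K−S=0.0000, hold=0.0000 ⇒ V=0.0000 continue  boundary S*=72.7644
step 5: (k=5,j=0): S=44.1670, K−S=70.3830, hold=69.8592 ⇒ V=70.3830 exercise | (k=5,j=1): S=61.6091, K−S=52.9409, hold=52.5906 ⇒ V=52.9409 exercise | (k=5,j=2): S=85.9394, K−S=28.6106, hold=31.0338 ⇒ V=31.0338 continue | (k=5,j=3): S=119.8781, K−S=0.0000, hold=11.8362 ⇒ V=11.8362 continue | (k=5,j=4): S=167.2195, K−S=0.0000, hold=2.0728 ⇒ V=2.0728 continue | (k=5,j=5): S=233.2567, K−S=0.0000, hold=0.0000 ⇒ V=0.0000 continue  boundary S*=61.6091
step 4: (k=4,j=0): S=52.1641, K−S=62.3859, hold=61.9417 ⇒ V=62.3859 exercise | (k=4,j=1): S=72.7644, K−S=41.7856, hold=42.6369 ⇒ V=42.6369 continue | (k=4,j=2): S=101.5000, K−S=13.0500, hold=22.1334 ⇒ V=22.1334 continue | (k=4,j=3): S=141.5837, K−S=0.0000, hold=7.3429 ⇒ V=7.3429 continue | (k=4,j=4): S=197.4970, K−S=0.0000, hold=1.1226 ⇒ V=1.1226 continue  boundary S*=52.1641
step 3: (k=3,j=0): S=61.6091, K−S=52.9409, hold=52.9737 ⇒ V=52.9737 continue | (k=3,j=1): S=85.9394, K−S=28.6106, hold=33.0512 ⇒ V=33.0512 continue | (k=3,j=2): S=119.8781, K−S=0.0000, hold=15.2911 ⇒ V=15.2911 continue | (k=3,j=3): S=167.2195, K−S=0.0000, hold=4.4818 ⇒ V=4.4818 continue  boundary S*=-
step 2: (k=2,j=0): S=72.7644, K−S=41.7856, hold=43.5626 ⇒ V=43.5626 continue | (k=2,j=1): S=101.5000, K−S=13.0500, hold=24.7808 ⇒ V=24.7808 continue | (k=2,j=2): S=141.5837, K−S=0.0000, hold=10.2981 ⇒ V=10.2981 continue  boundary S*=-
step 1: (k=1,j=0): S=85.9394, K−S=28.6106, hold=34.7439 ⇒ V=34.7439 continue | (k=1,j=1): S=119.8781, K−S=0.0000, hold=18.0548 ⇒ V=18.0548 continue  boundary S*=-
step 0: (k=0,j=0): S=101.5000, K−S=13.0500, hold=26.9412 ⇒ V=26.9412 continue  boundary S*=-

price = 26.9412
boundary = - - - - 52.1641 61.6091 72.7644 85.9394
tree:
26.9412
34.7439 18.0548
43.5626 24.7808 10.2981
52.9737 33.0512 15.2911 4.4818
62.3859 42.6369 22.1334 7.3429 1.1226
70.3830 52.9409 31.0338 11.8362 2.0728 0.0000
77.1541 62.3859 41.7856 18.6750 3.8275 0.0000 0.0000
82.8871 70.3830 52.9409 28.6106 7.0674 0.0000 0.0000 0.0000
87.7412 77.1541 62.3859 41.7856 13.0500 0.0000 0.0000 0.0000 0.0000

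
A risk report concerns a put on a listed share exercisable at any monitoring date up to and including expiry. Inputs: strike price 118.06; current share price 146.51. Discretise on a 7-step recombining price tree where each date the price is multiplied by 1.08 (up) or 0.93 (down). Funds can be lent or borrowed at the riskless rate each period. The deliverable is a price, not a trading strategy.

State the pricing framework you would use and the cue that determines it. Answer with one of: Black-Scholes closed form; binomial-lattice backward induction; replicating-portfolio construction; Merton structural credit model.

framework: binomial-lattice backward induction

Key observation: the put (strike 118.06 on spot 146.51) is American-style on a 7-step discrete price model, so the early-exercise decision at every node requires stepwise backward valuation — a closed form cannot price the exercise right.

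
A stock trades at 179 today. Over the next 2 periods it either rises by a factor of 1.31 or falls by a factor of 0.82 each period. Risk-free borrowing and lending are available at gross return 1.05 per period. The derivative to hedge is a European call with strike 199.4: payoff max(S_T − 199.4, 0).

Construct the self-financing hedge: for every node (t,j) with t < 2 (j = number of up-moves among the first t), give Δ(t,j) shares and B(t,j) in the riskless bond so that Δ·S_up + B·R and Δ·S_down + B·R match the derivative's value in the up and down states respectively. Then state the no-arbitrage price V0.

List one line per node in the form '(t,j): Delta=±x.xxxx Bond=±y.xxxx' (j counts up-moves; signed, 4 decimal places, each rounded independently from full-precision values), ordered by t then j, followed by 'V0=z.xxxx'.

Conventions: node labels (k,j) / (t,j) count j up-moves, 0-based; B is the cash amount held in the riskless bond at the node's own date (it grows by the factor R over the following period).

The replicating-portfolio and risk-neutral prices coincide; use p* = (1.05−0.82)/(1.31−0.82) = 0.4694 for the latter.
Expiry values: V(2,0)=0.0000, V(2,1)=0.0000, V(2,2)=107.7819
Node (1,0) S=146.7800: V=(p*·0.0000+(1−p*)·0.0000)/1.05=0.0000; Δ=(0.0000−0.0000)/(192.2818−120.3596)=0.0000; B=V−Δ·S=0.0000
Node (1,1) S=234.4900: V=(p*·107.7819+(1−p*)·0.0000)/1.05=48.1824; Δ=(107.7819−0.0000)/(307.1819−192.2818)=0.9380; B=V−Δ·S=-171.7807
Node (0,0) S=179.0000: V=(p*·48.1824+(1−p*)·0.0000)/1.05=21.5393; Δ=(48.1824−0.0000)/(234.4900−146.7800)=0.5493; B=V−Δ·S=-76.7921
As a check, the time-0 holding Δ(0,0)·S0 + B(0,0) comes to 21.5393 — exactly V0.

(0,0): Delta=0.5493 Bond=-76.7921
(1,0): Delta=0.0000 Bond=0.0000
(1,1): Delta=0.9380 Bond=-171.7807
V0=21.5393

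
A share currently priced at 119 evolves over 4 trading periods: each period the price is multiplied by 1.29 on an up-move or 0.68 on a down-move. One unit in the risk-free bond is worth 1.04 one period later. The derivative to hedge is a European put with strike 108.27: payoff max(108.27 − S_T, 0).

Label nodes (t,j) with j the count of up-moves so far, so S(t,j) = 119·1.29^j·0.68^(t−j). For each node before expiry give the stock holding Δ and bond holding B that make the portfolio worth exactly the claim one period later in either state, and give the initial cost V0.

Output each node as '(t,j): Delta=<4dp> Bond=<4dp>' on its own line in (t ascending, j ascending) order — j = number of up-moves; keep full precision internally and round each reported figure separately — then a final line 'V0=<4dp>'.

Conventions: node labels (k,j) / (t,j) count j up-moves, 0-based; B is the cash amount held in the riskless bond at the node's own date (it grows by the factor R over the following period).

No-arbitrage ⇒ martingale measure with p* = (R−d)/(u−d) = 0.5902.
Payoffs at expiry: V(4,0)=82.8262, V(4,1)=60.0015, V(4,2)=16.7019, V(4,3)=0.0000, V(4,4)=0.0000
  t=3,j=0: stock 37.4174 → up 48.2685 (V=60.0015), down 25.4438 (V=82.8262). Price 66.6884; hedge Δ=-1.0000, bond B=104.1058.
  t=3,j=1: stock 70.9830 → up 91.5681 (V=16.7019), down 48.2685 (V=60.0015). Price 33.1227; hedge Δ=-1.0000, bond B=104.1058.
  t=3,j=2: stock 134.6590 → up 173.7101 (V=0.0000), down 91.5681 (V=16.7019). Price 6.5818; hedge Δ=-0.2033, bond B=33.9619.
  t=3,j=3: stock 255.4560 → up 329.5382 (V=0.0000), down 173.7101 (V=0.0000). Price 0.0000; hedge Δ=0.0000, bond B=0.0000.
  t=2,j=0: stock 55.0256 → up 70.9830 (V=33.1227), down 37.4174 (V=66.6884). Price 45.0761; hedge Δ=-1.0000, bond B=100.1017.
  t=2,j=1: stock 104.3868 → up 134.6590 (V=6.5818), down 70.9830 (V=33.1227). Price 16.7877; hedge Δ=-0.4168, bond B=60.2975.
  t=2,j=2: stock 198.0279 → up 255.4560 (V=0.0000), down 134.6590 (V=6.5818). Price 2.5937; hedge Δ=-0.0545, bond B=13.3835.
  t=1,j=0: stock 80.9200 → up 104.3868 (V=16.7877), down 55.0256 (V=45.0761). Price 27.2897; hedge Δ=-0.5731, bond B=73.6641.
  t=1,j=1: stock 153.5100 → up 198.0279 (V=2.5937), down 104.3868 (V=16.7877). Price 8.0874; hedge Δ=-0.1516, bond B=31.3563.
  t=0,j=0: stock 119.0000 → up 153.5100 (V=8.0874), down 80.9200 (V=27.2897). Price 15.3435; hedge Δ=-0.2645, bond B=46.8227.
Check: Δ(0,0)·S0 + B(0,0) = 15.3435 = V0.

(0,0): Delta=-0.2645 Bond=46.8227
(1,0): Delta=-0.5731 Bond=73.6641
(1,1): Delta=-0.1516 Bond=31.3563
(2,0): Delta=-1.0000 Bond=100.1017
(2,1): Delta=-0.4168 Bond=60.2975
(2,2): Delta=-0.0545 Bond=13.3835
(3,0): Delta=-1.0000 Bond=104.1058
(3,1): Delta=-1.0000 Bond=104.1058
(3,2): Delta=-0.2033 Bond=33.9619
(3,3): Delta=0.0000 Bond=0.0000
V0=15.3435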